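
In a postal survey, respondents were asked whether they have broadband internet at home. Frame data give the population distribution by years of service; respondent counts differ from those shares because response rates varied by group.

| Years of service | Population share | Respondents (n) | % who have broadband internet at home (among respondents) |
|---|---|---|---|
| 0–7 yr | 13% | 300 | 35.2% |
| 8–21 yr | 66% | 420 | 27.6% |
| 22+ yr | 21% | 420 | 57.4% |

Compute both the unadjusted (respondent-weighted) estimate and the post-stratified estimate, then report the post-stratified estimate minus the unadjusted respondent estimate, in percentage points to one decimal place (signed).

Without adjustment, the pooled respondent share is:
  (300/1140)×35.2 + (420/1140)×27.6 + (420/1140)×57.4 = 40.5789%
Post-stratifying to population shares instead:
  0.13×35.2 + 0.66×27.6 + 0.21×57.4 = 34.846%
Difference = 34.846 − 40.5789 = -5.7329 pp.

-5.7 percentage points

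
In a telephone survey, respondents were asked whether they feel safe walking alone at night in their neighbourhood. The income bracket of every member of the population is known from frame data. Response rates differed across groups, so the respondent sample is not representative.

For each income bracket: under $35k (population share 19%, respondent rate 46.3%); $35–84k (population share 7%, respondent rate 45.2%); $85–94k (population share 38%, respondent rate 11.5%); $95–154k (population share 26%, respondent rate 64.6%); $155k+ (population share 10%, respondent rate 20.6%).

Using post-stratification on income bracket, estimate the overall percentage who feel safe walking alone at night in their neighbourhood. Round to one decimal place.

Each cell contributes population-share × respondent value:
  under $35k: 0.19 × 46.3 = 8.797
  $35–84k: 0.07 × 45.2 = 3.164
  $85–94k: 0.38 × 11.5 = 4.37
  $95–154k: 0.26 × 64.6 = 16.796
  $155k+: 0.1 × 20.6 = 2.06
Post-stratified estimate = 35.187 → 35.2%.

35.2%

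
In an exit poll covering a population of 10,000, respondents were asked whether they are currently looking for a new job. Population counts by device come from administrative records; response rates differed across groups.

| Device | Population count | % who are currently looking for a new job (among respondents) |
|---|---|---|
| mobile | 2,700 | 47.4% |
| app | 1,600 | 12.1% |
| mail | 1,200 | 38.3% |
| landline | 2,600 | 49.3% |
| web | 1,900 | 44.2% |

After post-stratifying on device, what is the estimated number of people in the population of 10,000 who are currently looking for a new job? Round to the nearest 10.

Estimated count per cell = population count × respondent percentage:
  mobile: 2,700 × 47.4% = 1279.8
  app: 1,600 × 12.1% = 193.6
  mail: 1,200 × 38.3% = 459.6
  landline: 2,600 × 49.3% = 1281.8
  web: 1,900 × 44.2% = 839.8
Estimated total = 4054.6 → 4,050.

4,050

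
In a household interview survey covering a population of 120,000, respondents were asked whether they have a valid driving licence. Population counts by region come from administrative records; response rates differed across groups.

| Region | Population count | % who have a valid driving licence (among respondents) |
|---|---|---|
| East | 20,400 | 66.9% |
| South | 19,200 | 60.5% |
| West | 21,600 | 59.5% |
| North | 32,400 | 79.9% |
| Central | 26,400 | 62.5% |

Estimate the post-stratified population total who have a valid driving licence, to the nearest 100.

Each cell contributes its population count × the respondent rate:
  East: 20,400 × 66.9% = 13647.6
  South: 19,200 × 60.5% = 11,616
  West: 21,600 × 59.5% = 12,852
  North: 32,400 × 79.9% = 25887.6
  Central: 26,400 × 62.5% = 16,500
Estimated total = 80503.2 → 80,500.

80,500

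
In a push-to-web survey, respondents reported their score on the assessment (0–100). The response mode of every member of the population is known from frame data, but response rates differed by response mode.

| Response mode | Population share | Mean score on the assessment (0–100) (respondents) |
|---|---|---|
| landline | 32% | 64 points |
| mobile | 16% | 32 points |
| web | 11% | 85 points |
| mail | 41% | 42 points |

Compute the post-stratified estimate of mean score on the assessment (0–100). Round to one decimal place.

Reweight to the known response mode distribution:
  landline: 0.32 × 64 = 20.48
  mobile: 0.16 × 32 = 5.12
  web: 0.11 × 85 = 9.35
  mail: 0.41 × 42 = 17.22
Post-stratified estimate = 52.17 → 52.2.

52.2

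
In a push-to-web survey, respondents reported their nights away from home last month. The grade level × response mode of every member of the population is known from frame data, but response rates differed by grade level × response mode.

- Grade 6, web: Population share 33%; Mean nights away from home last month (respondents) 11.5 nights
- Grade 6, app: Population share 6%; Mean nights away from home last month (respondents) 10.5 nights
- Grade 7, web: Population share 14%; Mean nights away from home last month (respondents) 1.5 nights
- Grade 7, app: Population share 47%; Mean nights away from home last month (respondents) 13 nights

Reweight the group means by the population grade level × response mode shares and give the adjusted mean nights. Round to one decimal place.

Post-stratification weights by population share, not respondent share:
  Grade 6, web: 0.33 × 11.5 = 3.795
  Grade 6, app: 0.06 × 10.5 = 0.63
  Grade 7, web: 0.14 × 1.5 = 0.21
  Grade 7, app: 0.47 × 13 = 6.11
Post-stratified estimate = 10.745 → 10.7.

10.7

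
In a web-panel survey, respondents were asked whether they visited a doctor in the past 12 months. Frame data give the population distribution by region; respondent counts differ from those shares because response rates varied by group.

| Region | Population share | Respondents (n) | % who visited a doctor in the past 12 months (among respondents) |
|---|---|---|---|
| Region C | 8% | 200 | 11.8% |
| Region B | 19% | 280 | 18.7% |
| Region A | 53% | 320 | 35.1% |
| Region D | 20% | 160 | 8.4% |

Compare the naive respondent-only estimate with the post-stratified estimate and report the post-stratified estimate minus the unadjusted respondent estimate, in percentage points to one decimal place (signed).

+3.8 percentage points

Unadjusted (pooled respondent) estimate weights by respondent counts:
  (200/960)×11.8 + (280/960)×18.7 + (320/960)×35.1 + (160/960)×8.4 = 21.0125%
Reweighting by population region shares:
  0.08×11.8 + 0.19×18.7 + 0.53×35.1 + 0.2×8.4 = 24.78%
Difference = 24.78 − 21.0125 = 3.7675 pp.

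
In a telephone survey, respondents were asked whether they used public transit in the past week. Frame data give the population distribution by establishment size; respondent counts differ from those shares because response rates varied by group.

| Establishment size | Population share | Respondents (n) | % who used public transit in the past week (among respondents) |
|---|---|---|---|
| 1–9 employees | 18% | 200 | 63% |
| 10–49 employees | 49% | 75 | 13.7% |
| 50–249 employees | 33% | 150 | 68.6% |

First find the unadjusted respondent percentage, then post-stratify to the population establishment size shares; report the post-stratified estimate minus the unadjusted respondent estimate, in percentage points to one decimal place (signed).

-15.6 percentage points

Naive respondent-only estimate (weights = respondent counts):
  (200/425)×63 + (75/425)×13.7 + (150/425)×68.6 = 56.2765%
Post-stratifying to population shares instead:
  0.18×63 + 0.49×13.7 + 0.33×68.6 = 40.691%
Difference = 40.691 − 56.2765 = -15.5855 pp.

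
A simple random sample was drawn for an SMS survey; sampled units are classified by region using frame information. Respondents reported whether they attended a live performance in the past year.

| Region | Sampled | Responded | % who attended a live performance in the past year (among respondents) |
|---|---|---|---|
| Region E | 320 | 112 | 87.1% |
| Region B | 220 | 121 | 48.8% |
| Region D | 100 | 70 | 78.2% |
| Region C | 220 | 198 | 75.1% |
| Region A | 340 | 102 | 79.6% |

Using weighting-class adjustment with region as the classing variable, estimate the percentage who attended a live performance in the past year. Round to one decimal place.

Response rates by class: Region E 112/320 = 35%, Region B 121/220 = 55%, Region D 70/100 = 70%, Region C 198/220 = 90%, Region A 102/340 = 30%.
Inverse-response-rate weighting restores each class to its sampled count, so class totals weight by n_sampled:
  Region E: 320 × 87.1 = 27,872
  Region B: 220 × 48.8 = 10,736
  Region D: 100 × 78.2 = 7820
  Region C: 220 × 75.1 = 16,522
  Region A: 340 × 79.6 = 27064
Adjusted estimate = 90,014 / 1,200 = 75.0117 → 75.0%.

75.0%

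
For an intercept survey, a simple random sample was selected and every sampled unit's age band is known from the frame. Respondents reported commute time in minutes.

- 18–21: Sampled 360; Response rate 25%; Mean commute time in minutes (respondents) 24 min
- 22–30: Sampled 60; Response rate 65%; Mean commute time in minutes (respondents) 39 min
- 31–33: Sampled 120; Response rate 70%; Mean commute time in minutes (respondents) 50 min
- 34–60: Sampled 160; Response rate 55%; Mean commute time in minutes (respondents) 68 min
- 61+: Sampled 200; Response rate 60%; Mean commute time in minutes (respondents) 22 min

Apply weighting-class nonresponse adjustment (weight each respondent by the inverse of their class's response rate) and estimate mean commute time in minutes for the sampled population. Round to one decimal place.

35.8

Each respondent's weight = sampled/responded in their class; summing within a class gives n_sampled, so:
  18–21: 360 × 24 = 8640
  22–30: 60 × 39 = 2340
  31–33: 120 × 50 = 6000
  34–60: 160 × 68 = 10,880
  61+: 200 × 22 = 4400
Adjusted estimate = 32,260 / 900 = 35.8444 → 35.8.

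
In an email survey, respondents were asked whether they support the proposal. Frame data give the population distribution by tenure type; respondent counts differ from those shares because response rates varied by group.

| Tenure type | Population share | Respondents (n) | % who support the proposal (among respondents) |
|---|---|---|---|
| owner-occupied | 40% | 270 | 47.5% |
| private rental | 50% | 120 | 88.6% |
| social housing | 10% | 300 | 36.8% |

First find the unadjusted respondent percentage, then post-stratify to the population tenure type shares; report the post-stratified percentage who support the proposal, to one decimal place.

Naive respondent-only estimate (weights = respondent counts):
  (270/690)×47.5 + (120/690)×88.6 + (300/690)×36.8 = 49.9957%
Reweighting by population tenure type shares:
  0.4×47.5 + 0.5×88.6 + 0.1×36.8 = 66.98%

67.0%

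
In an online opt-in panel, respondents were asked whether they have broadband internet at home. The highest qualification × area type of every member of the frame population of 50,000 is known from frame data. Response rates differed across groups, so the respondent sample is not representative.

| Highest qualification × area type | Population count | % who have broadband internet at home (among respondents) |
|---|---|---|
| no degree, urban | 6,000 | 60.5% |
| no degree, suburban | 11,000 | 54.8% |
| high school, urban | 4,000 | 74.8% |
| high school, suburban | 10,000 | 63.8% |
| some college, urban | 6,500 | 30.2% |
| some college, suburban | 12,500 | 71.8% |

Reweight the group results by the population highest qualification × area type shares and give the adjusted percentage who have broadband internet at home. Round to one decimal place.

59.9%

Each cell contributes population-share × respondent value:
  no degree, urban: (6,000/50,000) × 60.5 = 7.26
  no degree, suburban: (11,000/50,000) × 54.8 = 12.056
  high school, urban: (4,000/50,000) × 74.8 = 5.984
  high school, suburban: (10,000/50,000) × 63.8 = 12.76
  some college, urban: (6,500/50,000) × 30.2 = 3.926
  some college, suburban: (12,500/50,000) × 71.8 = 17.95
Post-stratified estimate = 59.936 → 59.9%.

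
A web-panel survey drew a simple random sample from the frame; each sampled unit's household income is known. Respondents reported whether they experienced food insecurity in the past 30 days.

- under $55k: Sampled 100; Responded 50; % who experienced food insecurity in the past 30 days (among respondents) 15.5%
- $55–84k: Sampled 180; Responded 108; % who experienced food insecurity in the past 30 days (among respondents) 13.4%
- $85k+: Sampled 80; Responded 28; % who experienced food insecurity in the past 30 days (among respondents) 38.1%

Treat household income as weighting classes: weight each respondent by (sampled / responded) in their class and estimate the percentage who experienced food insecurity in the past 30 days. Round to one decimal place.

19.5%

Class response rates: under $55k 50/100 = 50%, $55–84k 108/180 = 60%, $85k+ 28/80 = 35%.
Weighting each respondent by the inverse class response rate inflates each class back to its sampled size, so the class weight is n_sampled:
  under $55k: 100 × 15.5 = 1550
  $55–84k: 180 × 13.4 = 2412
  $85k+: 80 × 38.1 = 3048
Adjusted estimate = 7010 / 360 = 19.4722 → 19.5%.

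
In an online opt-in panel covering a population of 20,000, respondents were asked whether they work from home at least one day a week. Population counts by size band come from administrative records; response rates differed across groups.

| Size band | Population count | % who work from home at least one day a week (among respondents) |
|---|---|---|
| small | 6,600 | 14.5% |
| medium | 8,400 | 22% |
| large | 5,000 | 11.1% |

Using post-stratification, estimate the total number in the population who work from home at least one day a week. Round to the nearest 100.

Each cell contributes its population count × the respondent rate:
  small: 6,600 × 14.5% = 957
  medium: 8,400 × 22% = 1848
  large: 5,000 × 11.1% = 555
Estimated total = 3360 → 3,400.

3,400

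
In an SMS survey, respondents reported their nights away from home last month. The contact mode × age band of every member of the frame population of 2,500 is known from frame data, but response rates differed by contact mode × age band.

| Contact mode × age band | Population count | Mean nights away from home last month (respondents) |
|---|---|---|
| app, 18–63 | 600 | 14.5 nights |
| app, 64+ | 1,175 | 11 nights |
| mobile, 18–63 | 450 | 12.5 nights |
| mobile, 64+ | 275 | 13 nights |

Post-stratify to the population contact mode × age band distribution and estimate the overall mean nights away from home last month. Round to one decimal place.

12.3

Each cell contributes population-share × respondent value:
  app, 18–63: (600/2,500) × 14.5 = 3.48
  app, 64+: (1,175/2,500) × 11 = 5.17
  mobile, 18–63: (450/2,500) × 12.5 = 2.25
  mobile, 64+: (275/2,500) × 13 = 1.43
Post-stratified estimate = 12.33 → 12.3.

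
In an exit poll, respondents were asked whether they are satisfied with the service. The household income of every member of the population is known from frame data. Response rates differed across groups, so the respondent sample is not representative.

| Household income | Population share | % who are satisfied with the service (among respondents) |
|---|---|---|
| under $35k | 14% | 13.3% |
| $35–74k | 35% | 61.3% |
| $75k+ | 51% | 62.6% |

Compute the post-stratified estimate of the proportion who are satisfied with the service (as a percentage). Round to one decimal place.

55.2%

Each cell contributes population-share × respondent value:
  under $35k: 0.14 × 13.3 = 1.862
  $35–74k: 0.35 × 61.3 = 21.455
  $75k+: 0.51 × 62.6 = 31.926
Post-stratified estimate = 55.243 → 55.2%.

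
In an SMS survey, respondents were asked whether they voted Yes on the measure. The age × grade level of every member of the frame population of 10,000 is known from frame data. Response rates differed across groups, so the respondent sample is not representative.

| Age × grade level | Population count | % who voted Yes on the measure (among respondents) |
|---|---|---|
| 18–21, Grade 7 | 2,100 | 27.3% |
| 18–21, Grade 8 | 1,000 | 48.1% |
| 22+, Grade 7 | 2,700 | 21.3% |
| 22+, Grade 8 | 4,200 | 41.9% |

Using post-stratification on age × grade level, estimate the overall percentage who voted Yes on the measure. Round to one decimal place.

33.9%

Reweight to the known age × grade level distribution:
  18–21, Grade 7: (2,100/10,000) × 27.3 = 5.733
  18–21, Grade 8: (1,000/10,000) × 48.1 = 4.81
  22+, Grade 7: (2,700/10,000) × 21.3 = 5.751
  22+, Grade 8: (4,200/10,000) × 41.9 = 17.598
Post-stratified estimate = 33.892 → 33.9%.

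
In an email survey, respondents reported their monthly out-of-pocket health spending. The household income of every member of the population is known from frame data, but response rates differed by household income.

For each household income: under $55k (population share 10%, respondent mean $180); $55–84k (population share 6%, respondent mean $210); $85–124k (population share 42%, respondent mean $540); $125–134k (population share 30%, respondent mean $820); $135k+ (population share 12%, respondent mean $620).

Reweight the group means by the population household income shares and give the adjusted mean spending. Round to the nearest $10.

Each cell contributes population-share × respondent value:
  under $55k: 0.1 × 180 = 18
  $55–84k: 0.06 × 210 = 12.6
  $85–124k: 0.42 × 540 = 226.8
  $125–134k: 0.3 × 820 = 246
  $135k+: 0.12 × 620 = 74.4
Post-stratified estimate = 577.8 → $580.

$580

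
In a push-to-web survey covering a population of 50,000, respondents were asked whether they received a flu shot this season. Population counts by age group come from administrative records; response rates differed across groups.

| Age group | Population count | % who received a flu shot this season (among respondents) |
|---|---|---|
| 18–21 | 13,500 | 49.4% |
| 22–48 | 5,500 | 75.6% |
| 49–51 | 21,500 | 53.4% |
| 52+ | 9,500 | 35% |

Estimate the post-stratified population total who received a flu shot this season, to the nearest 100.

25,600

Estimated count per cell = population count × respondent percentage:
  18–21: 13,500 × 49.4% = 6669
  22–48: 5,500 × 75.6% = 4158
  49–51: 21,500 × 53.4% = 11,481
  52+: 9,500 × 35% = 3325
Estimated total = 25,633 → 25,600.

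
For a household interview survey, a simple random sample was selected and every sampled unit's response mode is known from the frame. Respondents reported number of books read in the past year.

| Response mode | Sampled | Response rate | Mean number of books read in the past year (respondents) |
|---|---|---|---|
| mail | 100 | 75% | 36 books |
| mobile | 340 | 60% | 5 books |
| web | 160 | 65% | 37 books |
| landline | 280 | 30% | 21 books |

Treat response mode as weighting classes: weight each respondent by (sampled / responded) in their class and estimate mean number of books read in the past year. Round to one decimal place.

Weighting each respondent by the inverse class response rate inflates each class back to its sampled size, so the class weight is n_sampled:
  mail: 100 × 36 = 3600
  mobile: 340 × 5 = 1700
  web: 160 × 37 = 5920
  landline: 280 × 21 = 5880
Adjusted estimate = 17,100 / 880 = 19.4318 → 19.4.

19.4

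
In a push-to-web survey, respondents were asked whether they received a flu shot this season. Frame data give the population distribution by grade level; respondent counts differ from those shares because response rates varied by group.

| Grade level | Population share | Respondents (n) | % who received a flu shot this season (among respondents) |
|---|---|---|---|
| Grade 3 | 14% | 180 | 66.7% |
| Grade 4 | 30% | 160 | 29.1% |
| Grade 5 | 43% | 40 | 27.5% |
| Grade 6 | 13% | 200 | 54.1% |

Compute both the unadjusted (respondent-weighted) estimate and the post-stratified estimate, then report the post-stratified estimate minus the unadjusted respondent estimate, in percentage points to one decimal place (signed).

Naive respondent-only estimate (weights = respondent counts):
  (180/580)×66.7 + (160/580)×29.1 + (40/580)×27.5 + (200/580)×54.1 = 49.2793%
Reweighting by population grade level shares:
  0.14×66.7 + 0.3×29.1 + 0.43×27.5 + 0.13×54.1 = 36.926%
Difference = 36.926 − 49.2793 = -12.3533 pp.

-12.4 percentage points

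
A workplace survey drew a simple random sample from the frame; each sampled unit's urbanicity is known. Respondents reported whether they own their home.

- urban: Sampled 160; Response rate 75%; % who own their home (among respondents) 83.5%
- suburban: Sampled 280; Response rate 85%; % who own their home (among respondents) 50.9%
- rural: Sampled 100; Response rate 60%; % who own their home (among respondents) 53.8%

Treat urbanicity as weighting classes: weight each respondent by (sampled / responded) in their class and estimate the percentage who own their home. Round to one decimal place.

Each respondent's weight = sampled/responded in their class; summing within a class gives n_sampled, so:
  urban: 160 × 83.5 = 13,360
  suburban: 280 × 50.9 = 14,252
  rural: 100 × 53.8 = 5380
Adjusted estimate = 32,992 / 540 = 61.0963 → 61.1%.

61.1%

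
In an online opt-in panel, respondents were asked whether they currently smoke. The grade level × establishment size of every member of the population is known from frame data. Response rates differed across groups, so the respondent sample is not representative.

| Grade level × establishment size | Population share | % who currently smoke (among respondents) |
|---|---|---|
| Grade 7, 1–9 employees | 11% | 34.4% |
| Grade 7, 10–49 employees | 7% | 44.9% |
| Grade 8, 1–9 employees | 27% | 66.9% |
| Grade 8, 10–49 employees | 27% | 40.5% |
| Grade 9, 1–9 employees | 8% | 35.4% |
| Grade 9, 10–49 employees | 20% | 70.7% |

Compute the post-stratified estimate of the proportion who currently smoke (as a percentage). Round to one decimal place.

Post-stratification weights by population share, not respondent share:
  Grade 7, 1–9 employees: 0.11 × 34.4 = 3.784
  Grade 7, 10–49 employees: 0.07 × 44.9 = 3.143
  Grade 8, 1–9 employees: 0.27 × 66.9 = 18.063
  Grade 8, 10–49 employees: 0.27 × 40.5 = 10.935
  Grade 9, 1–9 employees: 0.08 × 35.4 = 2.832
  Grade 9, 10–49 employees: 0.2 × 70.7 = 14.14
Post-stratified estimate = 52.897 → 52.9%.

52.9%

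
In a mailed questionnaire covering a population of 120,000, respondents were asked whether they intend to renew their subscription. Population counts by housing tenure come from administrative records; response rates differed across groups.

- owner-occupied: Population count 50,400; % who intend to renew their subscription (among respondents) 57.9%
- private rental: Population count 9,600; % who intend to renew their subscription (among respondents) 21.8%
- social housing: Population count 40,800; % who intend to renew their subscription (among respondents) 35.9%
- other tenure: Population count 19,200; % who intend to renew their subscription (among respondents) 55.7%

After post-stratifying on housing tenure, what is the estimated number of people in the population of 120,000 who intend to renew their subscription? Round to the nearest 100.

56,600

Estimated count per cell = population count × respondent percentage:
  owner-occupied: 50,400 × 57.9% = 29181.6
  private rental: 9,600 × 21.8% = 2092.8
  social housing: 40,800 × 35.9% = 14647.2
  other tenure: 19,200 × 55.7% = 10694.4
Estimated total = 56,616 → 56,600.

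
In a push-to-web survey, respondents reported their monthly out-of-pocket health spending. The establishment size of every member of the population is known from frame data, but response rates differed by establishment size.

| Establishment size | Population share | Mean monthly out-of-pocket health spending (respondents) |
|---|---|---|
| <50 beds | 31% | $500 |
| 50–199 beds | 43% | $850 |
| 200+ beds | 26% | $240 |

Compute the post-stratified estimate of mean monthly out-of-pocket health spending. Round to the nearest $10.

Weight each group's respondent value by its population share:
  <50 beds: 0.31 × 500 = 155
  50–199 beds: 0.43 × 850 = 365.5
  200+ beds: 0.26 × 240 = 62.4
Post-stratified estimate = 582.9 → $580.

$580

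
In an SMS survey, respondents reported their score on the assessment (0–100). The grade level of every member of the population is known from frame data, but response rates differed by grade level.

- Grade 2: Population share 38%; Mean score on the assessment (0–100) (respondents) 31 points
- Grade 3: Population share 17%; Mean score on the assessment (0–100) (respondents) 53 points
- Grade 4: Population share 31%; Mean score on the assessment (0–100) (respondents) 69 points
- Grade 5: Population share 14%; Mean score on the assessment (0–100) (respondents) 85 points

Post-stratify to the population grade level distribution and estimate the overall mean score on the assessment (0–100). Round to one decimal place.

54.1

Reweight to the known grade level distribution:
  Grade 2: 0.38 × 31 = 11.78
  Grade 3: 0.17 × 53 = 9.01
  Grade 4: 0.31 × 69 = 21.39
  Grade 5: 0.14 × 85 = 11.9
Post-stratified estimate = 54.08 → 54.1.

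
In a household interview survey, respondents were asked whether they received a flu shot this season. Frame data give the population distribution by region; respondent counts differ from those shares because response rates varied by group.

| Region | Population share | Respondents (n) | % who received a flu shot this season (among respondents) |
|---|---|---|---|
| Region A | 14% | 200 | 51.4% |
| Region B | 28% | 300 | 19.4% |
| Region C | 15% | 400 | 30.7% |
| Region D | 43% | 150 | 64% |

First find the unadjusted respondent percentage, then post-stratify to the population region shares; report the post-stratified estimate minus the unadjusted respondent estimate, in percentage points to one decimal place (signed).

Naive respondent-only estimate (weights = respondent counts):
  (200/1050)×51.4 + (300/1050)×19.4 + (400/1050)×30.7 + (150/1050)×64 = 36.1714%
Post-stratified estimate weights by population shares:
  0.14×51.4 + 0.28×19.4 + 0.15×30.7 + 0.43×64 = 44.753%
Difference = 44.753 − 36.1714 = 8.5816 pp.

+8.6 percentage points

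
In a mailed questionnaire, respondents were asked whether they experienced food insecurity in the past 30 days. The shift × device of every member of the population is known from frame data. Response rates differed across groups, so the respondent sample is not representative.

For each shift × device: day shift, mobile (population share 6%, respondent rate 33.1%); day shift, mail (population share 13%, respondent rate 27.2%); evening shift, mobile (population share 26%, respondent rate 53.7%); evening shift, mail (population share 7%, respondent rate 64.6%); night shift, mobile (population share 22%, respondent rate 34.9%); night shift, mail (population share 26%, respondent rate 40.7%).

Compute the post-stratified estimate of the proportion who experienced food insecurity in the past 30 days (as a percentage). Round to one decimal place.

Weight each group's respondent value by its population share:
  day shift, mobile: 0.06 × 33.1 = 1.986
  day shift, mail: 0.13 × 27.2 = 3.536
  evening shift, mobile: 0.26 × 53.7 = 13.962
  evening shift, mail: 0.07 × 64.6 = 4.522
  night shift, mobile: 0.22 × 34.9 = 7.678
  night shift, mail: 0.26 × 40.7 = 10.582
Post-stratified estimate = 42.266 → 42.3%.

42.3%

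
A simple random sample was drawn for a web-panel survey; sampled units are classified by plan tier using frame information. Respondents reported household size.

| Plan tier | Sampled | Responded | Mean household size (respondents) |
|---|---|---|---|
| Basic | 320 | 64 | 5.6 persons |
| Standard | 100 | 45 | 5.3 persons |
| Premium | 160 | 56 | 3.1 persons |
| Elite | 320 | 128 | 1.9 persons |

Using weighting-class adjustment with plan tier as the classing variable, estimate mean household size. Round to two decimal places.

Response rates by class: Basic 64/320 = 20%, Standard 45/100 = 45%, Premium 56/160 = 35%, Elite 128/320 = 40%.
Each respondent's weight = sampled/responded in their class; summing within a class gives n_sampled, so:
  Basic: 320 × 5.6 = 1792
  Standard: 100 × 5.3 = 530
  Premium: 160 × 3.1 = 496
  Elite: 320 × 1.9 = 608
Adjusted estimate = 3426 / 900 = 3.80667 → 3.81.

3.81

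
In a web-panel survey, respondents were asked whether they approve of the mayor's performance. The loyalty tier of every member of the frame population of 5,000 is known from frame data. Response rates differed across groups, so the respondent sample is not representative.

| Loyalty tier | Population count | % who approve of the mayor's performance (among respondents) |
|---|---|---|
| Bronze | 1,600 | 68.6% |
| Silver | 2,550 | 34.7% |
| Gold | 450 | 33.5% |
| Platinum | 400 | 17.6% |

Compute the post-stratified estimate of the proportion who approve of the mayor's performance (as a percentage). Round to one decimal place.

Each cell contributes population-share × respondent value:
  Bronze: (1,600/5,000) × 68.6 = 21.952
  Silver: (2,550/5,000) × 34.7 = 17.697
  Gold: (450/5,000) × 33.5 = 3.015
  Platinum: (400/5,000) × 17.6 = 1.408
Post-stratified estimate = 44.072 → 44.1%.

44.1%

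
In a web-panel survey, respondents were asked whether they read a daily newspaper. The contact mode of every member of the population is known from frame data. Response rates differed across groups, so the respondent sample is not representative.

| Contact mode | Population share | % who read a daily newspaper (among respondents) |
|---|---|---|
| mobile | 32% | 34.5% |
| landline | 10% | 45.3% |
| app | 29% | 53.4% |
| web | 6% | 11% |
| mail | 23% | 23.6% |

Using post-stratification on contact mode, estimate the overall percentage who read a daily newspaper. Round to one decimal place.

Weight each group's respondent value by its population share:
  mobile: 0.32 × 34.5 = 11.04
  landline: 0.1 × 45.3 = 4.53
  app: 0.29 × 53.4 = 15.486
  web: 0.06 × 11 = 0.66
  mail: 0.23 × 23.6 = 5.428
Post-stratified estimate = 37.144 → 37.1%.

37.1%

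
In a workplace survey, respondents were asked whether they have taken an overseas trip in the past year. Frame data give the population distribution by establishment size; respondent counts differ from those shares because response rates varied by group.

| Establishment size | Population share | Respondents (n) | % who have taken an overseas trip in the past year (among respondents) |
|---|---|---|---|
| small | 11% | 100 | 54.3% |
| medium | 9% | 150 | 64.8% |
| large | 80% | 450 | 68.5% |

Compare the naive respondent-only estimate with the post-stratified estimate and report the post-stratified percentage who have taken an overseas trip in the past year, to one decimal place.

Without adjustment, the pooled respondent share is:
  (100/700)×54.3 + (150/700)×64.8 + (450/700)×68.5 = 65.6786%
Post-stratified estimate weights by population shares:
  0.11×54.3 + 0.09×64.8 + 0.8×68.5 = 66.605%

66.6%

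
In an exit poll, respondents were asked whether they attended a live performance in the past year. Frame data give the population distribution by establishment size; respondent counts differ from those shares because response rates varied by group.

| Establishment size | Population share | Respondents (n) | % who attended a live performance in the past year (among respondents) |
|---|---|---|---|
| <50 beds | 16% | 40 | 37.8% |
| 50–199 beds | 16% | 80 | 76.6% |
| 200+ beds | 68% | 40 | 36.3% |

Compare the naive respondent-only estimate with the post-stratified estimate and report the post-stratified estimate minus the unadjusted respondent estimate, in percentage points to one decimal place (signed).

-13.8 percentage points

Unadjusted (pooled respondent) estimate weights by respondent counts:
  (40/160)×37.8 + (80/160)×76.6 + (40/160)×36.3 = 56.825%
Reweighting by population establishment size shares:
  0.16×37.8 + 0.16×76.6 + 0.68×36.3 = 42.988%
Difference = 42.988 − 56.825 = -13.837 pp.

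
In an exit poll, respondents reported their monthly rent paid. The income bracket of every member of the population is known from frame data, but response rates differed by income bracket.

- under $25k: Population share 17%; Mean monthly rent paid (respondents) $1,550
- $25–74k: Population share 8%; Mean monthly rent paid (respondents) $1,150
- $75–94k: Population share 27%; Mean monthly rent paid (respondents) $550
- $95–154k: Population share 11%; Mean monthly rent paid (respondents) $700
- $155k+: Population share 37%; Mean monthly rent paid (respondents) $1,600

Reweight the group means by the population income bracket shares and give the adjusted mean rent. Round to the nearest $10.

$1,170

Post-stratification weights by population share, not respondent share:
  under $25k: 0.17 × 1550 = 263.5
  $25–74k: 0.08 × 1150 = 92
  $75–94k: 0.27 × 550 = 148.5
  $95–154k: 0.11 × 700 = 77
  $155k+: 0.37 × 1600 = 592
Post-stratified estimate = 1173 → $1,170.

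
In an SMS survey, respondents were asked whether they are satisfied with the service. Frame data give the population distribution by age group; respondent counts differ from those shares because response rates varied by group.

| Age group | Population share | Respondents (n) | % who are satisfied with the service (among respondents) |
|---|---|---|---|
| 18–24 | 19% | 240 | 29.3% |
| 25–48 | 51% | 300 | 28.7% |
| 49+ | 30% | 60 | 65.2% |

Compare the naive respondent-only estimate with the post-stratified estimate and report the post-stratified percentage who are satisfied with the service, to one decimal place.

39.8%

Naive respondent-only estimate (weights = respondent counts):
  (240/600)×29.3 + (300/600)×28.7 + (60/600)×65.2 = 32.59%
Post-stratified estimate weights by population shares:
  0.19×29.3 + 0.51×28.7 + 0.3×65.2 = 39.764%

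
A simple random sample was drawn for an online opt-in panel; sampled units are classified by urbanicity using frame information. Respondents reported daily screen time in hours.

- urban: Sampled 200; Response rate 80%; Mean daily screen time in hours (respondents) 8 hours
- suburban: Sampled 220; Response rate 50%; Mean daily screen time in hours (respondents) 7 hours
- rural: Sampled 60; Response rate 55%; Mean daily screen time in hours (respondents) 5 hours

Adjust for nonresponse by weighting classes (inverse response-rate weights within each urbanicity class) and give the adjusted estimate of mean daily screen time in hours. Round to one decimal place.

Inverse-response-rate weighting restores each class to its sampled count, so class totals weight by n_sampled:
  urban: 200 × 8 = 1600
  suburban: 220 × 7 = 1540
  rural: 60 × 5 = 300
Adjusted estimate = 3440 / 480 = 7.16667 → 7.2.

7.2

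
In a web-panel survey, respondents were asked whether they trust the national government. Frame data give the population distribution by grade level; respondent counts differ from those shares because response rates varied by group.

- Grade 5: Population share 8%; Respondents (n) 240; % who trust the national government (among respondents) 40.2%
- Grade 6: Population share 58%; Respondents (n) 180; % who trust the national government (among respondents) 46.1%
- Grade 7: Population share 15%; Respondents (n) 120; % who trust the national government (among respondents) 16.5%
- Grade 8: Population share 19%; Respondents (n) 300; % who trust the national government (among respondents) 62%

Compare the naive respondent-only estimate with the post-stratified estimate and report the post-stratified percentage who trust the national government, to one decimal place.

Unadjusted (pooled respondent) estimate weights by respondent counts:
  (240/840)×40.2 + (180/840)×46.1 + (120/840)×16.5 + (300/840)×62 = 45.8643%
Post-stratified estimate weights by population shares:
  0.08×40.2 + 0.58×46.1 + 0.15×16.5 + 0.19×62 = 44.209%

44.2%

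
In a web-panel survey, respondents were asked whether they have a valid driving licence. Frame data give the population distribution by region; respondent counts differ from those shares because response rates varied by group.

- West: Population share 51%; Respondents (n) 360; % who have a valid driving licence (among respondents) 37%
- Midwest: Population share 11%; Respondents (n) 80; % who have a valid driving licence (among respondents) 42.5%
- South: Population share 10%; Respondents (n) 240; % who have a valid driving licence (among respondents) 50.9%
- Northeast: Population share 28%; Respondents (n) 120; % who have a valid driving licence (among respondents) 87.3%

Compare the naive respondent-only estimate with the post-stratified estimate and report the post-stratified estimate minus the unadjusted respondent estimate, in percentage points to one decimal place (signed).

+3.8 percentage points

Unadjusted (pooled respondent) estimate weights by respondent counts:
  (360/800)×37 + (80/800)×42.5 + (240/800)×50.9 + (120/800)×87.3 = 49.265%
Reweighting by population region shares:
  0.51×37 + 0.11×42.5 + 0.1×50.9 + 0.28×87.3 = 53.079%
Difference = 53.079 − 49.265 = 3.814 pp.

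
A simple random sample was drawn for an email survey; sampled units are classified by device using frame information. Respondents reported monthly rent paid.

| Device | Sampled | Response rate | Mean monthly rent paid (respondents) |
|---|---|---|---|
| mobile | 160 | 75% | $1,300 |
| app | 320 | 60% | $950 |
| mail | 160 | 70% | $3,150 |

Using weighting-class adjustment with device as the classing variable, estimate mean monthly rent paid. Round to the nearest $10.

$1,590

Inverse-response-rate weighting restores each class to its sampled count, so class totals weight by n_sampled:
  mobile: 160 × 1300 = 208,000
  app: 320 × 950 = 304,000
  mail: 160 × 3150 = 504,000
Adjusted estimate = 1,016,000 / 640 = 1587.5 → $1,590.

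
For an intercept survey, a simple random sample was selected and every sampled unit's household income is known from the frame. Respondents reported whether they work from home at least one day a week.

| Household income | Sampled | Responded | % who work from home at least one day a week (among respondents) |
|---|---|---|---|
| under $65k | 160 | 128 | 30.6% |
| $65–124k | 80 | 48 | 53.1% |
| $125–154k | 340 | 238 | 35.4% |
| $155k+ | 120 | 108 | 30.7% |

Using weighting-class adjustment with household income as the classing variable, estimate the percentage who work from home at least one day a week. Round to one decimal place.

35.5%

Response rates by class: under $65k 128/160 = 80%, $65–124k 48/80 = 60%, $125–154k 238/340 = 70%, $155k+ 108/120 = 90%.
With weight = n_sampled/n_responded per class, the weighted class total is n_sampled:
  under $65k: 160 × 30.6 = 4896
  $65–124k: 80 × 53.1 = 4248
  $125–154k: 340 × 35.4 = 12,036
  $155k+: 120 × 30.7 = 3684
Adjusted estimate = 24,864 / 700 = 35.52 → 35.5%.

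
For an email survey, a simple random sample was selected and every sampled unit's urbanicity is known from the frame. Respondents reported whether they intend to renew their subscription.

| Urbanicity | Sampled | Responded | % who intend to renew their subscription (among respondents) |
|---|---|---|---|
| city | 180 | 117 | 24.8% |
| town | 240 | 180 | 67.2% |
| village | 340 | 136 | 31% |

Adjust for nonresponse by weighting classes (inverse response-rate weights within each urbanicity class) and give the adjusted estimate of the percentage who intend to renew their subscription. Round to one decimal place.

Class response rates: city 117/180 = 65%, town 180/240 = 75%, village 136/340 = 40%.
With weight = n_sampled/n_responded per class, the weighted class total is n_sampled:
  city: 180 × 24.8 = 4464
  town: 240 × 67.2 = 16,128
  village: 340 × 31 = 10,540
Adjusted estimate = 31,132 / 760 = 40.9632 → 41.0%.

41.0%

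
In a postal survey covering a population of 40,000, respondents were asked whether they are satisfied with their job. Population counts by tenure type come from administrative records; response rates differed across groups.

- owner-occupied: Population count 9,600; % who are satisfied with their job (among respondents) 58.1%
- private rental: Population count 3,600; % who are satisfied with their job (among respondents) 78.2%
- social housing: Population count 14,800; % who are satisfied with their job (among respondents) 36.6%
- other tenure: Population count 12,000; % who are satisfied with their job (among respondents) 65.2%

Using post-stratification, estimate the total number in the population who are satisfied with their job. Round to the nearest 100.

Each cell contributes its population count × the respondent rate:
  owner-occupied: 9,600 × 58.1% = 5577.6
  private rental: 3,600 × 78.2% = 2815.2
  social housing: 14,800 × 36.6% = 5416.8
  other tenure: 12,000 × 65.2% = 7824
Estimated total = 21633.6 → 21,600.

21,600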